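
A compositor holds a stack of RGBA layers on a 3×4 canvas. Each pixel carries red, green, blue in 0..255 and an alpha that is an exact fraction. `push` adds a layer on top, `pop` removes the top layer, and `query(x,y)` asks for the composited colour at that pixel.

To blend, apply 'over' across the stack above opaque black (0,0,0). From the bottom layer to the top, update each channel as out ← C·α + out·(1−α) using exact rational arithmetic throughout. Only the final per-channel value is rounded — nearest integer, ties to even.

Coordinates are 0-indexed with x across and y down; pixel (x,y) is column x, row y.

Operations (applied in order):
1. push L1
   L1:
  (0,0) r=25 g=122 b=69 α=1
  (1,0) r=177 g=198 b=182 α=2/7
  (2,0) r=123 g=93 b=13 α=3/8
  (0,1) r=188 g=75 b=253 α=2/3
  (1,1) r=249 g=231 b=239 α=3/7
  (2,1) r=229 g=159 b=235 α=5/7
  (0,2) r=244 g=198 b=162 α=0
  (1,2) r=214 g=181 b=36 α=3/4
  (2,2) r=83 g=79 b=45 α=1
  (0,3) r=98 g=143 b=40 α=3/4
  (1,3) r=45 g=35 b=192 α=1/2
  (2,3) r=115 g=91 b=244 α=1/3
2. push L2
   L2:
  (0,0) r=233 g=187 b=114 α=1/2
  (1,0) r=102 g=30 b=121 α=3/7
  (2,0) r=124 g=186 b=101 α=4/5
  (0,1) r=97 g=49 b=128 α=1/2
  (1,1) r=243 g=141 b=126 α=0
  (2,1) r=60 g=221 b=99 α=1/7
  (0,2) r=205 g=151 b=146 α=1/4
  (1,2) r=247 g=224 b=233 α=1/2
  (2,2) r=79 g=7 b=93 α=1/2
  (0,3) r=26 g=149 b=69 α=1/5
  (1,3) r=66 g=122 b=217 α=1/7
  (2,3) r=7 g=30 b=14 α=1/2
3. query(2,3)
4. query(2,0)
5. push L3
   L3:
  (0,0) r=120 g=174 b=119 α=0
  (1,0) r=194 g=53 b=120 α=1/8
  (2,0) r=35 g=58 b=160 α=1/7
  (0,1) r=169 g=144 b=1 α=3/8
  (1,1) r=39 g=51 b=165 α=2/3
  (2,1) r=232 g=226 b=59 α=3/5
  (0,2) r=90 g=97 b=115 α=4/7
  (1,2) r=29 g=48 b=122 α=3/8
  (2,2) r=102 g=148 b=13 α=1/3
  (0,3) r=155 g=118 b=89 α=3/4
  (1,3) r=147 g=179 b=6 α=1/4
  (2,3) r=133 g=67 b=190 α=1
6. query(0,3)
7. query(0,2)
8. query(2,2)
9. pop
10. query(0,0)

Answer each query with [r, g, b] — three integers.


query (2,3) [L1,L2] — begin 0,0,0
L1 α=1/3: [115/3, 91/3, 244/3]
L2 α=1/2: [68/3, 181/6, 143/3]
= [23, 30, 48]

(2,0) stack=L1,L2; from [0,0,0]:
after L1 α=3/8: [369/8, 279/8, 39/8]
after L2 α=4/5: [4337/40, 6231/40, 3271/40]
rounded: [108, 156, 82]

at x=0,y=3 over L1,L2,L3:
after L1 α=3/4: [147/2, 429/4, 30]
after L2 α=1/5: [64, 578/5, 189/5]
after L3 α=3/4: [529/4, 587/5, 381/5]
rounded: [132, 117, 76]

(0,2) stack=L1,L2,L3; from [0,0,0]:
L1 α=0: [0, 0, 0]
L2 α=1/4: [205/4, 151/4, 73/2]
L3 α=4/7: [2055/28, 2005/28, 1139/14]
→ [73, 72, 81]

at x=2,y=2 over L1,L2,L3:
+L1 (α=1) → [83, 79, 45]
+L2 (α=1/2) → [81, 43, 69]
+L3 (α=1/3) → [88, 78, 151/3]
→ [88, 78, 50]

(0,0) stack=L1,L2; from [0,0,0]:
after L1 α=1: [25, 122, 69]
after L2 α=1/2: [129, 309/2, 183/2]
rounded: [129, 154, 92]


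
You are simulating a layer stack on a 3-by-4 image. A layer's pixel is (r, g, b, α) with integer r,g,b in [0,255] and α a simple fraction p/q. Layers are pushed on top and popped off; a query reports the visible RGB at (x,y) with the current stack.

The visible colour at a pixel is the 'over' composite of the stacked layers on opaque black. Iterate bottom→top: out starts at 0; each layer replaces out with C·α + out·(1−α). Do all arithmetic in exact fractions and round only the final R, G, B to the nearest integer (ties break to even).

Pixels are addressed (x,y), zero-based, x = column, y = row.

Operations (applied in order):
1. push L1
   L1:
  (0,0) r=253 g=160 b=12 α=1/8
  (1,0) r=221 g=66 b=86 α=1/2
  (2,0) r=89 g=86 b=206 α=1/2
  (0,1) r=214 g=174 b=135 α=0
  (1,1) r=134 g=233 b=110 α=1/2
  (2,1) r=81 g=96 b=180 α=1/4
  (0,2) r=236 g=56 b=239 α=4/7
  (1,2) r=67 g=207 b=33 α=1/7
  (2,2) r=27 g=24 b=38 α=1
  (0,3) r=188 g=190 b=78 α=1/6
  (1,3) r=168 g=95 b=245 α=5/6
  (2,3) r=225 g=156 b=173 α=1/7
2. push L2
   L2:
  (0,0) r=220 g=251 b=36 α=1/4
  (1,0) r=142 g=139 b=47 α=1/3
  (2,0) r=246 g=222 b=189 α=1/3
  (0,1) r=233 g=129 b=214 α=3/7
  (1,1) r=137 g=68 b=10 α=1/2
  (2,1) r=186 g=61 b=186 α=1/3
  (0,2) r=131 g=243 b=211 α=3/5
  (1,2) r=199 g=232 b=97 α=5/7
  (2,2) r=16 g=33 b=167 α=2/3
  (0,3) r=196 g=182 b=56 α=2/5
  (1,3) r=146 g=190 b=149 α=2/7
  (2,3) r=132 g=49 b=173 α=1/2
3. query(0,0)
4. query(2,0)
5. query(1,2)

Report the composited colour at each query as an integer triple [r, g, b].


query (0,0) [L1,L2] — begin 0,0,0
after L1 α=1/8: [253/8, 20, 3/2]
after L2 α=1/4: [2519/32, 311/4, 81/8]
rounded: [79, 78, 10]

at x=2,y=0 over L1,L2:
+L1 (α=1/2) → [89/2, 43, 103]
+L2 (α=1/3) → [335/3, 308/3, 395/3]
= [112, 103, 132]

at x=1,y=2 over L1,L2:
L1 α=1/7: [67/7, 207/7, 33/7]
L2 α=5/7: [7099/49, 8534/49, 3461/49]
→ [145, 174, 71]


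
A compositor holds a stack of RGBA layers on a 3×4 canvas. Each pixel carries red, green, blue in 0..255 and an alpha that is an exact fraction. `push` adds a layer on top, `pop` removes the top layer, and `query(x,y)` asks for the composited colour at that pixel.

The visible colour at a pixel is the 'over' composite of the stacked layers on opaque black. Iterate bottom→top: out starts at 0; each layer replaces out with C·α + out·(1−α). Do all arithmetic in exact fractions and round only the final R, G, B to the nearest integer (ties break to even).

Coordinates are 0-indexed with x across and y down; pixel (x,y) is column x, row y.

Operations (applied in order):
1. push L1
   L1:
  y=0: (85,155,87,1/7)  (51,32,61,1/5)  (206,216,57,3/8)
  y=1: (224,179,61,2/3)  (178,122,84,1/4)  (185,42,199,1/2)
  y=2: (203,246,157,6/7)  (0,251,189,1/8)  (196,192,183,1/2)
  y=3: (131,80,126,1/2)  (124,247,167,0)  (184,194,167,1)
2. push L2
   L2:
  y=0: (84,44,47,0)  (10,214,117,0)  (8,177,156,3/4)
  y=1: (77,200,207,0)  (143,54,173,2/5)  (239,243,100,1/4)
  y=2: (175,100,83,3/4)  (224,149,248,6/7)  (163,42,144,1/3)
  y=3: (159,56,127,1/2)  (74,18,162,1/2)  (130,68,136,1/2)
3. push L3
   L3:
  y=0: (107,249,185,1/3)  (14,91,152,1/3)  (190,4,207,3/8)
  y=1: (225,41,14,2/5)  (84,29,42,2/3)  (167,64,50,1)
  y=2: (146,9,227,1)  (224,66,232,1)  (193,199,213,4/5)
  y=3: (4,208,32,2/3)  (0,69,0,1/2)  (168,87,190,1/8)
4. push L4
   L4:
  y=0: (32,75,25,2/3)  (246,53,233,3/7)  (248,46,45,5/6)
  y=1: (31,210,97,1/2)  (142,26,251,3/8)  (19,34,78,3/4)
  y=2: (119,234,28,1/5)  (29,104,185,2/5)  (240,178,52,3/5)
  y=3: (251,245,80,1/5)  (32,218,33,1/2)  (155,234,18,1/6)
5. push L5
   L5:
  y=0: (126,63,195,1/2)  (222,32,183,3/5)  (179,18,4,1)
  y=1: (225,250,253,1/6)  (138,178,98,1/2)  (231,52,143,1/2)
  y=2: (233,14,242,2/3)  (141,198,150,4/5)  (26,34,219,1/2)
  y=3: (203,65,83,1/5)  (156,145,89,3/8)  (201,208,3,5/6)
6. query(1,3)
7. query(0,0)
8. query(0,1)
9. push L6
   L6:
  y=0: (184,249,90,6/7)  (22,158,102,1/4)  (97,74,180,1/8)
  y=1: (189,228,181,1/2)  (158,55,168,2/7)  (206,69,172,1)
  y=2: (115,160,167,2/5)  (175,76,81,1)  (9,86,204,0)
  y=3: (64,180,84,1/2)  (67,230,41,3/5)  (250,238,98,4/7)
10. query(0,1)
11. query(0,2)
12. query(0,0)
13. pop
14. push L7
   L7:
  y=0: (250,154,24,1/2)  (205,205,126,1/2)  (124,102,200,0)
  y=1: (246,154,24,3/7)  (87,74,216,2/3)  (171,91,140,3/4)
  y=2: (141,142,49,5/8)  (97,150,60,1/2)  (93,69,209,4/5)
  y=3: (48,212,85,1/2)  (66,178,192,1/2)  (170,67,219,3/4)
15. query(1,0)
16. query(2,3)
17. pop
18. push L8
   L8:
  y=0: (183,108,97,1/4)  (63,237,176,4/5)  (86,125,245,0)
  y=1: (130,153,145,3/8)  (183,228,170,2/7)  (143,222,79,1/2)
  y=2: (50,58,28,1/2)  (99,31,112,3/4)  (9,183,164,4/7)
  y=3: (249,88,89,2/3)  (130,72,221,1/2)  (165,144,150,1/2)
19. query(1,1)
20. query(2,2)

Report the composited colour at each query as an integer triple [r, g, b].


query (1,3) [L1,L2,L3,L4,L5] — begin 0,0,0
+L1 (α=0) → [0, 0, 0]
+L2 (α=1/2) → [37, 9, 81]
+L3 (α=1/2) → [37/2, 39, 81/2]
+L4 (α=1/2) → [101/4, 257/2, 147/4]
+L5 (α=3/8) → [2377/32, 2155/16, 1803/32]
= [74, 135, 56]

(0,0) stack=L1,L2,L3,L4,L5; from [0,0,0]:
after L1 α=1/7: [85/7, 155/7, 87/7]
after L2 α=0: [85/7, 155/7, 87/7]
after L3 α=1/3: [919/21, 2053/21, 1469/21]
after L4 α=2/3: [2263/63, 5203/63, 2519/63]
after L5 α=1/2: [10201/126, 4586/63, 7402/63]
= [81, 73, 117]

(0,1) stack=L1,L2,L3,L4,L5; from [0,0,0]:
+L1 (α=2/3) → [448/3, 358/3, 122/3]
+L2 (α=0) → [448/3, 358/3, 122/3]
+L3 (α=2/5) → [898/5, 88, 30]
+L4 (α=1/2) → [1053/10, 149, 127/2]
+L5 (α=1/6) → [501/4, 995/6, 1141/12]
= [125, 166, 95]

(0,1) stack=L1,L2,L3,L4,L5,L6; from [0,0,0]:
L1 α=2/3: [448/3, 358/3, 122/3]
L2 α=0: [448/3, 358/3, 122/3]
L3 α=2/5: [898/5, 88, 30]
L4 α=1/2: [1053/10, 149, 127/2]
L5 α=1/6: [501/4, 995/6, 1141/12]
L6 α=1/2: [1257/8, 2363/12, 3313/24]
= [157, 197, 138]

query (0,2) [L1,L2,L3,L4,L5,L6] — begin 0,0,0
after L1 α=6/7: [174, 1476/7, 942/7]
after L2 α=3/4: [699/4, 894/7, 2685/28]
after L3 α=1: [146, 9, 227]
after L4 α=1/5: [703/5, 54, 936/5]
after L5 α=2/3: [1011/5, 82/3, 3356/15]
after L6 α=2/5: [4183/25, 402/5, 5026/25]
→ [167, 80, 201]

(0,0) stack=L1,L2,L3,L4,L5,L6; from [0,0,0]:
after L1 α=1/7: [85/7, 155/7, 87/7]
after L2 α=0: [85/7, 155/7, 87/7]
after L3 α=1/3: [919/21, 2053/21, 1469/21]
after L4 α=2/3: [2263/63, 5203/63, 2519/63]
after L5 α=1/2: [10201/126, 4586/63, 7402/63]
after L6 α=6/7: [149305/882, 98708/441, 41422/441]
rounded: [169, 224, 94]

query (1,0) [L1,L2,L3,L4,L5,L7] — begin 0,0,0
L1 α=1/5: [51/5, 32/5, 61/5]
L2 α=0: [51/5, 32/5, 61/5]
L3 α=1/3: [172/15, 173/5, 294/5]
L4 α=3/7: [11758/105, 1487/35, 4671/35]
L5 α=3/5: [93446/525, 6334/175, 28557/175]
L7 α=1/2: [201071/1050, 42209/350, 50607/350]
→ [191, 121, 145]

at x=2,y=3 over L1,L2,L3,L4,L5,L7:
after L1 α=1: [184, 194, 167]
after L2 α=1/2: [157, 131, 303/2]
after L3 α=1/8: [1267/8, 251/2, 2501/16]
after L4 α=1/6: [2525/16, 1723/12, 12793/96]
after L5 α=5/6: [18605/96, 14203/72, 14233/576]
after L7 α=3/4: [67565/384, 28675/288, 392665/2304]
→ [176, 100, 170]

(1,1) stack=L1,L2,L3,L4,L5,L8; from [0,0,0]:
L1 α=1/4: [89/2, 61/2, 21]
L2 α=2/5: [839/10, 399/10, 409/5]
L3 α=2/3: [2519/30, 979/30, 829/15]
L4 α=3/8: [5075/48, 1447/48, 386/3]
L5 α=1/2: [11699/96, 9991/96, 340/3]
L8 α=2/7: [93631/672, 93731/672, 2720/21]
= [139, 139, 130]

at x=2,y=2 over L1,L2,L3,L4,L5,L8:
+L1 (α=1/2) → [98, 96, 183/2]
+L2 (α=1/3) → [359/3, 78, 109]
+L3 (α=4/5) → [535/3, 874/5, 961/5]
+L4 (α=3/5) → [646/3, 4418/25, 2702/25]
+L5 (α=1/2) → [362/3, 2634/25, 8177/50]
+L8 (α=4/7) → [398/7, 26202/175, 57331/350]
→ [57, 150, 164]


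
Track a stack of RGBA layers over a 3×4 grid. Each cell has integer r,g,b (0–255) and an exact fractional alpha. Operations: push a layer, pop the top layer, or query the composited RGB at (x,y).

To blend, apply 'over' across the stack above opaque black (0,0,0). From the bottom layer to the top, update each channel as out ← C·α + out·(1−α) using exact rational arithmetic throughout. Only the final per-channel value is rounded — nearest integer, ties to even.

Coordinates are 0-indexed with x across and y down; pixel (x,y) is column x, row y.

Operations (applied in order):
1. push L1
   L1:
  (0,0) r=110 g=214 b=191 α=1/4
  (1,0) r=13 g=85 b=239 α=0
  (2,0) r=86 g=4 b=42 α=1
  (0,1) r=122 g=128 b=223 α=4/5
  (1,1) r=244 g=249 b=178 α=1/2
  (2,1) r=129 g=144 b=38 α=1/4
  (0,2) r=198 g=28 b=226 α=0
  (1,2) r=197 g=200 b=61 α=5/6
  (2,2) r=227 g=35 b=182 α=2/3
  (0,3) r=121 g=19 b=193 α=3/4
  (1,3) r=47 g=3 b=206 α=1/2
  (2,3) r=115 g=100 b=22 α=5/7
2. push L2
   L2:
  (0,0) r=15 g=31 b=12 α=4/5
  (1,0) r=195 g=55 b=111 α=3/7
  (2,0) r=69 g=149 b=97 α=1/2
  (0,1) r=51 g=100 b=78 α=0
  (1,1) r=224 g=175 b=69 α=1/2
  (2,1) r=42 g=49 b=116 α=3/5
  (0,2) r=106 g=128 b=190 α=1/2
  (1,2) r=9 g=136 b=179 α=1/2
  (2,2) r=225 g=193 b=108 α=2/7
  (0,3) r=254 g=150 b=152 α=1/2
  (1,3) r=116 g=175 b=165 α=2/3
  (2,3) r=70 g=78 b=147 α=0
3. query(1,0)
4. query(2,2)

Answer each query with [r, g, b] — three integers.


query (1,0) [L1,L2] — begin 0,0,0
+L1 (α=0) → [0, 0, 0]
+L2 (α=3/7) → [585/7, 165/7, 333/7]
= [84, 24, 48]

query (2,2) [L1,L2] — begin 0,0,0
+L1 (α=2/3) → [454/3, 70/3, 364/3]
+L2 (α=2/7) → [3620/21, 1508/21, 2468/21]
= [172, 72, 118]


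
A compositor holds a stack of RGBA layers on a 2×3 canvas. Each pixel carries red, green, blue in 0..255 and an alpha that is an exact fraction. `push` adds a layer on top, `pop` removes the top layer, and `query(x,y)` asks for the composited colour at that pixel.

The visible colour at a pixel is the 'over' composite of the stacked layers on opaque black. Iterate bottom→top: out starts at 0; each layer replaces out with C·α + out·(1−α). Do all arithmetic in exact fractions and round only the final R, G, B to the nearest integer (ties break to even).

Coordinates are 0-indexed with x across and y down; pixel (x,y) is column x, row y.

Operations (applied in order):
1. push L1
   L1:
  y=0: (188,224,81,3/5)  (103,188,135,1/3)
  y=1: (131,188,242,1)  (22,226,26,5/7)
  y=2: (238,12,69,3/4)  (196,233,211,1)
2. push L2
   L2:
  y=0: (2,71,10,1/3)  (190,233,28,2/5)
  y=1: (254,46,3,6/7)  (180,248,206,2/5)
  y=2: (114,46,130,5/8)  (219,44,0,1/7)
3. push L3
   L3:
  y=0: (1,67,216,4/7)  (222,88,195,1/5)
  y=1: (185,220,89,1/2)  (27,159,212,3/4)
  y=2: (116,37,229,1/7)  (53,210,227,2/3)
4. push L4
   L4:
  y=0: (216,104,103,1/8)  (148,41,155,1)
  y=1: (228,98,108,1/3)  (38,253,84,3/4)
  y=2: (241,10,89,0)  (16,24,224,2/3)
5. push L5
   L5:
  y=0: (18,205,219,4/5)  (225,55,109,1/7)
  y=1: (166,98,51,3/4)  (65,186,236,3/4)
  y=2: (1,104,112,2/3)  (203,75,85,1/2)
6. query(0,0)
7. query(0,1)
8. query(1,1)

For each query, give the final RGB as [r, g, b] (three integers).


query (0,0) [L1,L2,L3,L4,L5] — begin 0,0,0
+L1 (α=3/5) → [564/5, 672/5, 243/5]
+L2 (α=1/3) → [1138/15, 1699/15, 536/15]
+L3 (α=4/7) → [1158/35, 3039/35, 4856/35]
+L4 (α=1/8) → [1119/20, 3559/40, 5371/40]
+L5 (α=4/5) → [2559/100, 36359/200, 40411/200]
= [26, 182, 202]

(0,1) stack=L1,L2,L3,L4,L5; from [0,0,0]:
+L1 (α=1) → [131, 188, 242]
+L2 (α=6/7) → [1655/7, 464/7, 260/7]
+L3 (α=1/2) → [1475/7, 1002/7, 883/14]
+L4 (α=1/3) → [4546/21, 2690/21, 1639/21]
+L5 (α=3/4) → [3751/21, 2216/21, 1213/21]
→ [179, 106, 58]

at x=1,y=1 over L1,L2,L3,L4,L5:
L1 α=5/7: [110/7, 1130/7, 130/7]
L2 α=2/5: [570/7, 6862/35, 3274/35]
L3 α=3/4: [1137/28, 23557/140, 12767/70]
L4 α=3/4: [4329/112, 129817/560, 30407/280]
L5 α=3/4: [26169/448, 442297/2240, 228647/1120]
rounded: [58, 197, 204]


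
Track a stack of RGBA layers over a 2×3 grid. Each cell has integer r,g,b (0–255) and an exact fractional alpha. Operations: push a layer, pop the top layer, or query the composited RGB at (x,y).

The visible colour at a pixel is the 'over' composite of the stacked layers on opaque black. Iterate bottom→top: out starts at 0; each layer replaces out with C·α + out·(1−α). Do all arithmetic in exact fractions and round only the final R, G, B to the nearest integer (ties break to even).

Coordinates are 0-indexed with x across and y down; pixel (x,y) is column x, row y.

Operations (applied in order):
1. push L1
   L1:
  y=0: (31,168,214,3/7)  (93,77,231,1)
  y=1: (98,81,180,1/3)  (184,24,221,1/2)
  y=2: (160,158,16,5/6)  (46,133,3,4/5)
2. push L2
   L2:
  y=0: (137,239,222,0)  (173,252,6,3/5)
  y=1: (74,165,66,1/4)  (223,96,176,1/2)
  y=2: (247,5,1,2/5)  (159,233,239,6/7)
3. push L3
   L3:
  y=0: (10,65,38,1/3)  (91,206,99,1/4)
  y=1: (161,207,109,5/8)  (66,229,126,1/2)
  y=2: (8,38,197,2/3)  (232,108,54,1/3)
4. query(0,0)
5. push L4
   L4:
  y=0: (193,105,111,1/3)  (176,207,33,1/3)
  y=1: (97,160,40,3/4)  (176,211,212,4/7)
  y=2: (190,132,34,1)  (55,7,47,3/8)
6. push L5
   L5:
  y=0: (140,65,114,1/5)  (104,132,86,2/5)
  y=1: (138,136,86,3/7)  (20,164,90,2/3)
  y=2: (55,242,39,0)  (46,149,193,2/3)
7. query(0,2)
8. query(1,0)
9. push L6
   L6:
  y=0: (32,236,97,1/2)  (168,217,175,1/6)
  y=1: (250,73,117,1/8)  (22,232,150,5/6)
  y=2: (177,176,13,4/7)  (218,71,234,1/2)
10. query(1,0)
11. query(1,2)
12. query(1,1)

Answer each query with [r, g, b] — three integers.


query (0,0) [L1,L2,L3] — begin 0,0,0
after L1 α=3/7: [93/7, 72, 642/7]
after L2 α=0: [93/7, 72, 642/7]
after L3 α=1/3: [256/21, 209/3, 1550/21]
→ [12, 70, 74]

query (0,2) [L1,L2,L3,L4,L5] — begin 0,0,0
after L1 α=5/6: [400/3, 395/3, 40/3]
after L2 α=2/5: [894/5, 81, 42/5]
after L3 α=2/3: [974/15, 157/3, 2012/15]
after L4 α=1: [190, 132, 34]
after L5 α=0: [190, 132, 34]
rounded: [190, 132, 34]

query (1,0) [L1,L2,L3,L4,L5] — begin 0,0,0
L1 α=1: [93, 77, 231]
L2 α=3/5: [141, 182, 96]
L3 α=1/4: [257/2, 188, 387/4]
L4 α=1/3: [433/3, 583/3, 151/2]
L5 α=2/5: [641/5, 847/5, 797/10]
→ [128, 169, 80]

at x=1,y=0 over L1,L2,L3,L4,L5,L6:
+L1 (α=1) → [93, 77, 231]
+L2 (α=3/5) → [141, 182, 96]
+L3 (α=1/4) → [257/2, 188, 387/4]
+L4 (α=1/3) → [433/3, 583/3, 151/2]
+L5 (α=2/5) → [641/5, 847/5, 797/10]
+L6 (α=1/6) → [809/6, 532/3, 1147/12]
= [135, 177, 96]

query (1,2) [L1,L2,L3,L4,L5,L6] — begin 0,0,0
after L1 α=4/5: [184/5, 532/5, 12/5]
after L2 α=6/7: [4954/35, 7522/35, 1026/5]
after L3 α=1/3: [18028/105, 18824/105, 774/5]
after L4 α=3/8: [21493/168, 19265/168, 915/8]
after L5 α=2/3: [36949/504, 69329/504, 4003/24]
after L6 α=1/2: [146821/1008, 105113/1008, 9619/48]
→ [146, 104, 200]

at x=1,y=1 over L1,L2,L3,L4,L5,L6:
+L1 (α=1/2) → [92, 12, 221/2]
+L2 (α=1/2) → [315/2, 54, 573/4]
+L3 (α=1/2) → [447/4, 283/2, 1077/8]
+L4 (α=4/7) → [4157/28, 2537/14, 10015/56]
+L5 (α=2/3) → [1759/28, 7129/42, 20095/168]
+L6 (α=5/6) → [1613/56, 55849/252, 146095/1008]
→ [29, 222, 145]


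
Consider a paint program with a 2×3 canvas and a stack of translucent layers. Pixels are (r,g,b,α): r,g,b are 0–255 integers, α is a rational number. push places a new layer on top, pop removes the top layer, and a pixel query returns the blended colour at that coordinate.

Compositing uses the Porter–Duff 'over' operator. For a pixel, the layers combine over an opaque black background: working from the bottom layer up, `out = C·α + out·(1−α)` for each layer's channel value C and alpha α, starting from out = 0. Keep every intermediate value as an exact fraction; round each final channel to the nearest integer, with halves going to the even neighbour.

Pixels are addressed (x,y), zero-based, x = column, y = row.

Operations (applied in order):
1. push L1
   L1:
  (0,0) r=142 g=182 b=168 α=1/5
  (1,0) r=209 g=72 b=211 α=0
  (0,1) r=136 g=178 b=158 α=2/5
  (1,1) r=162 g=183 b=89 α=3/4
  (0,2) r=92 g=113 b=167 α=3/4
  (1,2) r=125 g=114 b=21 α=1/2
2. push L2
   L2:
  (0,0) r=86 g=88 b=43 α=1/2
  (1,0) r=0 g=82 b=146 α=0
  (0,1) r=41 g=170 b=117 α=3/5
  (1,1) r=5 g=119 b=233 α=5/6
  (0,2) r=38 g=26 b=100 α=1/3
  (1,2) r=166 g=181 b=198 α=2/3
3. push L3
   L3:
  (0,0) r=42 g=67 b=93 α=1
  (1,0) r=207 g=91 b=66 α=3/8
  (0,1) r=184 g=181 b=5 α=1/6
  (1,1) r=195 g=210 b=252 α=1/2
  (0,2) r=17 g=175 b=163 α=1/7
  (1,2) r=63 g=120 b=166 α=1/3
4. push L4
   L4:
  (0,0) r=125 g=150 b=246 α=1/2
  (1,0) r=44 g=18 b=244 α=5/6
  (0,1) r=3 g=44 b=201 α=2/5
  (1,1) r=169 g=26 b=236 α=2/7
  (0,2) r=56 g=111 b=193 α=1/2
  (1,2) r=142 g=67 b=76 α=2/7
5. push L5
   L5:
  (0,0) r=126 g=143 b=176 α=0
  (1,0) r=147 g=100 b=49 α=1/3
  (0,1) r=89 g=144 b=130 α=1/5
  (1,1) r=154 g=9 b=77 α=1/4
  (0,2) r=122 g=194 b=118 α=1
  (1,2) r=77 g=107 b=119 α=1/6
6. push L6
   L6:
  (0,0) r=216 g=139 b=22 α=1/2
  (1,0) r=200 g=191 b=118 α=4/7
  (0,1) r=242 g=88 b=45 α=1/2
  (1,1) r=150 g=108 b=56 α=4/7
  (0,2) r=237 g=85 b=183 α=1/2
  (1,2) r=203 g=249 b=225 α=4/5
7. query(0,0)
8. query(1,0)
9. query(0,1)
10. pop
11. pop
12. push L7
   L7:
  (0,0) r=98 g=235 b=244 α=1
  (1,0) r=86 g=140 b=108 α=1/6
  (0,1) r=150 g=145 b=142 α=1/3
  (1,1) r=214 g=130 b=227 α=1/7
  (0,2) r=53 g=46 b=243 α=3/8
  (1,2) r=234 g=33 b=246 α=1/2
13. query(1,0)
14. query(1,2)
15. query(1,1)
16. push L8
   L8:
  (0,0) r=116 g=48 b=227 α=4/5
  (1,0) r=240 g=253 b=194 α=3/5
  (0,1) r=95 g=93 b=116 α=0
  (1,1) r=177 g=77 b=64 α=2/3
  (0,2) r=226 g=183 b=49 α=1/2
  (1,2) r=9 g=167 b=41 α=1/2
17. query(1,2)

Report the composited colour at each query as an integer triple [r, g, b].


at x=0,y=0 over L1,L2,L3,L4,L5,L6:
L1 α=1/5: [142/5, 182/5, 168/5]
L2 α=1/2: [286/5, 311/5, 383/10]
L3 α=1: [42, 67, 93]
L4 α=1/2: [167/2, 217/2, 339/2]
L5 α=0: [167/2, 217/2, 339/2]
L6 α=1/2: [599/4, 495/4, 383/4]
→ [150, 124, 96]

query (1,0) [L1,L2,L3,L4,L5,L6] — begin 0,0,0
+L1 (α=0) → [0, 0, 0]
+L2 (α=0) → [0, 0, 0]
+L3 (α=3/8) → [621/8, 273/8, 99/4]
+L4 (α=5/6) → [2381/48, 331/16, 4979/24]
+L5 (α=1/3) → [5909/72, 377/8, 5567/36]
+L6 (α=4/7) → [3587/24, 7243/56, 11231/84]
→ [149, 129, 134]

at x=0,y=1 over L1,L2,L3,L4,L5,L6:
L1 α=2/5: [272/5, 356/5, 316/5]
L2 α=3/5: [1159/25, 3262/25, 2387/25]
L3 α=1/6: [693/10, 1389/10, 402/5]
L4 α=2/5: [2139/50, 5047/50, 3216/25]
L5 α=1/5: [6503/125, 13694/125, 16114/125]
L6 α=1/2: [36753/250, 12347/125, 21739/250]
→ [147, 99, 87]

at x=1,y=0 over L1,L2,L3,L4,L7:
+L1 (α=0) → [0, 0, 0]
+L2 (α=0) → [0, 0, 0]
+L3 (α=3/8) → [621/8, 273/8, 99/4]
+L4 (α=5/6) → [2381/48, 331/16, 4979/24]
+L7 (α=1/6) → [16033/288, 3895/96, 27487/144]
rounded: [56, 41, 191]

at x=1,y=2 over L1,L2,L3,L4,L7:
after L1 α=1/2: [125/2, 57, 21/2]
after L2 α=2/3: [263/2, 419/3, 271/2]
after L3 α=1/3: [326/3, 1198/9, 437/3]
after L4 α=2/7: [2482/21, 1028/9, 2641/21]
after L7 α=1/2: [3698/21, 1325/18, 7807/42]
= [176, 74, 186]

query (1,1) [L1,L2,L3,L4,L7] — begin 0,0,0
after L1 α=3/4: [243/2, 549/4, 267/4]
after L2 α=5/6: [293/12, 2929/24, 4927/24]
after L3 α=1/2: [2633/24, 7969/48, 10975/48]
after L4 α=2/7: [21277/168, 42341/336, 77531/336]
after L7 α=1/7: [27269/196, 49621/392, 90243/392]
= [139, 127, 230]

at x=1,y=2 over L1,L2,L3,L4,L7,L8:
L1 α=1/2: [125/2, 57, 21/2]
L2 α=2/3: [263/2, 419/3, 271/2]
L3 α=1/3: [326/3, 1198/9, 437/3]
L4 α=2/7: [2482/21, 1028/9, 2641/21]
L7 α=1/2: [3698/21, 1325/18, 7807/42]
L8 α=1/2: [3887/42, 4331/36, 9529/84]
= [93, 120, 113]


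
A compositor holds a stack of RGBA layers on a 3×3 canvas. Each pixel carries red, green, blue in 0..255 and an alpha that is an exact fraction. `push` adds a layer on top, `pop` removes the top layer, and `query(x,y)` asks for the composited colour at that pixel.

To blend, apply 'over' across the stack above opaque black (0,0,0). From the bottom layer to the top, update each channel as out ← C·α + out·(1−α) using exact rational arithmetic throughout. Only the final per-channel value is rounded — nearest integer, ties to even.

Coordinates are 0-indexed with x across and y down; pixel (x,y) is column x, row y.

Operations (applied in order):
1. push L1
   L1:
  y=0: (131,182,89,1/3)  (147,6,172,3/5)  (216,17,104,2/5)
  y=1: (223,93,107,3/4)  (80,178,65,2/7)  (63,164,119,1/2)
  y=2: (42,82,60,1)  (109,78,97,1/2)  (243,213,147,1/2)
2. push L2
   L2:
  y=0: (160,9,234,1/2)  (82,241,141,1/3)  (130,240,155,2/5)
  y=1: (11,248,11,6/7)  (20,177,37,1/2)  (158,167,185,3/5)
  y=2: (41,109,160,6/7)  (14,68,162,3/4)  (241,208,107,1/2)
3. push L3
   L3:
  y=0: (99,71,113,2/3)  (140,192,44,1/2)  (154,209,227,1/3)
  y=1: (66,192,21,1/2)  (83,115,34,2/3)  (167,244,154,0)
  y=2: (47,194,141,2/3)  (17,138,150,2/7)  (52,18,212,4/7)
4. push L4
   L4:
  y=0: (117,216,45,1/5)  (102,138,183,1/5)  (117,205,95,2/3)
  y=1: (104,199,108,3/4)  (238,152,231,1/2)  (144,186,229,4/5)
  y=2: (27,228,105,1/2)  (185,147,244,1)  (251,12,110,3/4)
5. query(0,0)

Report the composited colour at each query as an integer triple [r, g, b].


at x=0,y=0 over L1,L2,L3,L4:
after L1 α=1/3: [131/3, 182/3, 89/3]
after L2 α=1/2: [611/6, 209/6, 791/6]
after L3 α=2/3: [1799/18, 1061/18, 2147/18]
after L4 α=1/5: [4651/45, 4066/45, 4699/45]
= [103, 90, 104]


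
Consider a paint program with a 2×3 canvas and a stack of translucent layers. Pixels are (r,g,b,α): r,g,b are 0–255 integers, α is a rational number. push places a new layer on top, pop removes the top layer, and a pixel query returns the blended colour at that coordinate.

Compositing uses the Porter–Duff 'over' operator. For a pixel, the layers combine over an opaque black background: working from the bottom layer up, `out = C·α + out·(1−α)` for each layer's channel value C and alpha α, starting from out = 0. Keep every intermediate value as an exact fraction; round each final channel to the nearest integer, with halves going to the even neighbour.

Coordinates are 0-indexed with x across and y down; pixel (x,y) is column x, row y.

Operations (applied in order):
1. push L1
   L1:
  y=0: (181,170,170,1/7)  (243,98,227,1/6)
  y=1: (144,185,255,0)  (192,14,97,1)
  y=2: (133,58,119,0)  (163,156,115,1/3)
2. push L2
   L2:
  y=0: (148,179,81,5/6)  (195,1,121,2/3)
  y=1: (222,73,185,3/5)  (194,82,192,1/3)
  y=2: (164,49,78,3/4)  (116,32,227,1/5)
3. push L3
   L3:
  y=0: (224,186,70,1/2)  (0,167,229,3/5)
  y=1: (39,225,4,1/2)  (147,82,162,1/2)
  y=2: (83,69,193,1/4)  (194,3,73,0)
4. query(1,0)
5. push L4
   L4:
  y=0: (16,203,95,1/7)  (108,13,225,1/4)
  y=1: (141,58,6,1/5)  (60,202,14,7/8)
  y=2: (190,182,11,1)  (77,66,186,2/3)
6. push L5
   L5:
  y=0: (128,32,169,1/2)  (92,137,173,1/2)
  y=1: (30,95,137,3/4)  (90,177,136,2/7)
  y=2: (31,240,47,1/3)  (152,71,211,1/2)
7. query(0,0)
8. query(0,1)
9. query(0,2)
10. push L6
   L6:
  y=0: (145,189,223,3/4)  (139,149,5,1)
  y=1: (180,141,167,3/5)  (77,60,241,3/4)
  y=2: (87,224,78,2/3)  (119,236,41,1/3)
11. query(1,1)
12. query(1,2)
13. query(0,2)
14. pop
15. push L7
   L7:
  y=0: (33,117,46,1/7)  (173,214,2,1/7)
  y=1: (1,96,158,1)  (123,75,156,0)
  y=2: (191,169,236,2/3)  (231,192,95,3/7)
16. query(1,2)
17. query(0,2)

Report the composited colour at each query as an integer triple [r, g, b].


(1,0) stack=L1,L2,L3; from [0,0,0]:
+L1 (α=1/6) → [81/2, 49/3, 227/6]
+L2 (α=2/3) → [287/2, 55/9, 1679/18]
+L3 (α=3/5) → [287/5, 4619/45, 7862/45]
→ [57, 103, 175]

(0,0) stack=L1,L2,L3,L4,L5; from [0,0,0]:
+L1 (α=1/7) → [181/7, 170/7, 170/7]
+L2 (α=5/6) → [1787/14, 2145/14, 3005/42]
+L3 (α=1/2) → [4923/28, 4749/28, 5945/84]
+L4 (α=1/7) → [14993/98, 17089/98, 7275/98]
+L5 (α=1/2) → [27537/196, 20225/196, 23837/196]
= [140, 103, 122]

query (0,1) [L1,L2,L3,L4,L5] — begin 0,0,0
L1 α=0: [0, 0, 0]
L2 α=3/5: [666/5, 219/5, 111]
L3 α=1/2: [861/10, 672/5, 115/2]
L4 α=1/5: [2427/25, 2978/25, 236/5]
L5 α=3/4: [4677/100, 10103/100, 2291/20]
→ [47, 101, 115]

query (0,2) [L1,L2,L3,L4,L5] — begin 0,0,0
+L1 (α=0) → [0, 0, 0]
+L2 (α=3/4) → [123, 147/4, 117/2]
+L3 (α=1/4) → [113, 717/16, 737/8]
+L4 (α=1) → [190, 182, 11]
+L5 (α=1/3) → [137, 604/3, 23]
rounded: [137, 201, 23]

at x=1,y=1 over L1,L2,L3,L4,L5,L6:
+L1 (α=1) → [192, 14, 97]
+L2 (α=1/3) → [578/3, 110/3, 386/3]
+L3 (α=1/2) → [1019/6, 178/3, 436/3]
+L4 (α=7/8) → [3539/48, 1105/6, 365/12]
+L5 (α=2/7) → [26335/336, 7649/42, 727/12]
+L6 (α=3/4) → [103951/1344, 15209/168, 9403/48]
rounded: [77, 91, 196]

at x=1,y=2 over L1,L2,L3,L4,L5,L6:
after L1 α=1/3: [163/3, 52, 115/3]
after L2 α=1/5: [200/3, 48, 1141/15]
after L3 α=0: [200/3, 48, 1141/15]
after L4 α=2/3: [662/9, 60, 6721/45]
after L5 α=1/2: [1015/9, 131/2, 8108/45]
after L6 α=1/3: [3101/27, 367/3, 18061/135]
= [115, 122, 134]

at x=0,y=2 over L1,L2,L3,L4,L5,L6:
after L1 α=0: [0, 0, 0]
after L2 α=3/4: [123, 147/4, 117/2]
after L3 α=1/4: [113, 717/16, 737/8]
after L4 α=1: [190, 182, 11]
after L5 α=1/3: [137, 604/3, 23]
after L6 α=2/3: [311/3, 1948/9, 179/3]
→ [104, 216, 60]

(1,2) stack=L1,L2,L3,L4,L5,L7; from [0,0,0]:
+L1 (α=1/3) → [163/3, 52, 115/3]
+L2 (α=1/5) → [200/3, 48, 1141/15]
+L3 (α=0) → [200/3, 48, 1141/15]
+L4 (α=2/3) → [662/9, 60, 6721/45]
+L5 (α=1/2) → [1015/9, 131/2, 8108/45]
+L7 (α=3/7) → [1471/9, 838/7, 45257/315]
→ [163, 120, 144]

at x=0,y=2 over L1,L2,L3,L4,L5,L7:
after L1 α=0: [0, 0, 0]
after L2 α=3/4: [123, 147/4, 117/2]
after L3 α=1/4: [113, 717/16, 737/8]
after L4 α=1: [190, 182, 11]
after L5 α=1/3: [137, 604/3, 23]
after L7 α=2/3: [173, 1618/9, 165]
= [173, 180, 165]


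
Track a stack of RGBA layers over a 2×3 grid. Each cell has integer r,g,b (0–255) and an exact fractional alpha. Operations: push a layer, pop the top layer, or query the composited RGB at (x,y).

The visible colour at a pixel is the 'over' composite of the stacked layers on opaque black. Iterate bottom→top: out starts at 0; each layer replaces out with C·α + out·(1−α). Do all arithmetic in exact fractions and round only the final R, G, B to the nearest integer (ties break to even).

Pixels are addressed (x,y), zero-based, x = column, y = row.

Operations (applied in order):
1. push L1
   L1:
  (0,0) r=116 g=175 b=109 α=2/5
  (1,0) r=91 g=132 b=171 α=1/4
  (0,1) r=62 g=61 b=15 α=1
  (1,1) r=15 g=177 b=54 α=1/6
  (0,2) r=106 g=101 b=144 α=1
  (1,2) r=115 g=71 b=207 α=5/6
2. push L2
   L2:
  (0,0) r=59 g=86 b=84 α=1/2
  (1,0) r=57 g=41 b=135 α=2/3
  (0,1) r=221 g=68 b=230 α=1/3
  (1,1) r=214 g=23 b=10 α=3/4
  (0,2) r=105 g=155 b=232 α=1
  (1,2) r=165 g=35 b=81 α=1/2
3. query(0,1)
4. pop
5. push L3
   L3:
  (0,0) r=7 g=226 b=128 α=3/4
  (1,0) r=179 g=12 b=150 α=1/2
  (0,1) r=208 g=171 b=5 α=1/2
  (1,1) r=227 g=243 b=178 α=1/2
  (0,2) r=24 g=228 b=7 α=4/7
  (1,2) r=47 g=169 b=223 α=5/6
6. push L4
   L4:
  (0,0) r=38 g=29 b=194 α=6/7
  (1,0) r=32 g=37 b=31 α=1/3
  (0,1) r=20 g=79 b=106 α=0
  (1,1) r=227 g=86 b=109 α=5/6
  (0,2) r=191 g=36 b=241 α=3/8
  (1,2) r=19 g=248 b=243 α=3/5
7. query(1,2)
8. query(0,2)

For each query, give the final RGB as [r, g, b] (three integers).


at x=0,y=1 over L1,L2:
L1 α=1: [62, 61, 15]
L2 α=1/3: [115, 190/3, 260/3]
→ [115, 63, 87]

at x=1,y=2 over L1,L3,L4:
L1 α=5/6: [575/6, 355/6, 345/2]
L3 α=5/6: [1985/36, 5425/36, 2575/12]
L4 α=3/5: [3011/90, 18817/90, 6949/30]
rounded: [33, 209, 232]

query (0,2) [L1,L3,L4] — begin 0,0,0
after L1 α=1: [106, 101, 144]
after L3 α=4/7: [414/7, 1215/7, 460/7]
after L4 α=3/8: [6081/56, 6831/56, 7361/56]
rounded: [109, 122, 131]


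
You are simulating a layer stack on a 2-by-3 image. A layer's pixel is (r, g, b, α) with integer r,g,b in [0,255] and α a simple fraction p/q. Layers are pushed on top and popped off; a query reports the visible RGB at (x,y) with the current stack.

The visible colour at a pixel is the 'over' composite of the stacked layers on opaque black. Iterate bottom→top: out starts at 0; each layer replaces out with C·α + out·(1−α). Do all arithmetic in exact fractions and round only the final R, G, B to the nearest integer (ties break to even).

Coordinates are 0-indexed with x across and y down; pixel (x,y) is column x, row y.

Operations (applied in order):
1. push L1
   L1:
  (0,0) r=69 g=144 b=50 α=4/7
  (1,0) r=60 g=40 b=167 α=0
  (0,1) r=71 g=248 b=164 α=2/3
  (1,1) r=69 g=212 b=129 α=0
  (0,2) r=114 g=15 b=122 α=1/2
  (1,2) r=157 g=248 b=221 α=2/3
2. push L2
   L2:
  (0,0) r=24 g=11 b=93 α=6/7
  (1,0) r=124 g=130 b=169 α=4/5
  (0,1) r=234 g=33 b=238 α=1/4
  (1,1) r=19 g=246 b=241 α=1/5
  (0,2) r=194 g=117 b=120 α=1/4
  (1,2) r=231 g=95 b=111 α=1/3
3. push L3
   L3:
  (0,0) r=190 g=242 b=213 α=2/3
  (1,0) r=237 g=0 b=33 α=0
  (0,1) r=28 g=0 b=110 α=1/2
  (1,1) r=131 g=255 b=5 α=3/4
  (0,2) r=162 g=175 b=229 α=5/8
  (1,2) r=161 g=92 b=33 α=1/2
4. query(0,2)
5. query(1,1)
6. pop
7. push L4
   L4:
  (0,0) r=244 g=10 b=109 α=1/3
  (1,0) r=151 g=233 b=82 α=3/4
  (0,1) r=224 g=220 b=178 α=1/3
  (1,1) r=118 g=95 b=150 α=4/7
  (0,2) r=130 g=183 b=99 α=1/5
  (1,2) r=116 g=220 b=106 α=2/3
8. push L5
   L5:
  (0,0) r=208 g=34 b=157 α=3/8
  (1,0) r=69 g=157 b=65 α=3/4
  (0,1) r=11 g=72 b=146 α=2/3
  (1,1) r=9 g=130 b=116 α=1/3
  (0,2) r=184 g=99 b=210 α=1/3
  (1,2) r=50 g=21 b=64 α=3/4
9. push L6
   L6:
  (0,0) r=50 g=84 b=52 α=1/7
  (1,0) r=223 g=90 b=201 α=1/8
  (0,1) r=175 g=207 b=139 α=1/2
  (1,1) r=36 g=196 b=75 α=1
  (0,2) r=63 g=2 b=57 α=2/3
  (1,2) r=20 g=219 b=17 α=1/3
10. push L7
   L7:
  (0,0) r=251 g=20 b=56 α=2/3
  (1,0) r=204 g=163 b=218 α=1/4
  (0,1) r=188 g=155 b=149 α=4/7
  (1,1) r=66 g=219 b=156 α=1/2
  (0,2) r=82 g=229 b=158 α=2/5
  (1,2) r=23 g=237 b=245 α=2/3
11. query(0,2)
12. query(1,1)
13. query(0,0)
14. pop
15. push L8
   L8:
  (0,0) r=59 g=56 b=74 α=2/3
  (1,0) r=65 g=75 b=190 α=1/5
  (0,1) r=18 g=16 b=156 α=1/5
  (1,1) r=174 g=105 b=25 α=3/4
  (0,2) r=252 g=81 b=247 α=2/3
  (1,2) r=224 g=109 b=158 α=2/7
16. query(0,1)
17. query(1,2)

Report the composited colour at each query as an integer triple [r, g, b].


query (0,2) [L1,L2,L3] — begin 0,0,0
+L1 (α=1/2) → [57, 15/2, 61]
+L2 (α=1/4) → [365/4, 279/8, 303/4]
+L3 (α=5/8) → [4335/32, 7837/64, 5489/32]
→ [135, 122, 172]

(1,1) stack=L1,L2,L3; from [0,0,0]:
L1 α=0: [0, 0, 0]
L2 α=1/5: [19/5, 246/5, 241/5]
L3 α=3/4: [496/5, 4071/20, 79/5]
→ [99, 204, 16]

query (0,2) [L1,L2,L4,L5,L6,L7] — begin 0,0,0
after L1 α=1/2: [57, 15/2, 61]
after L2 α=1/4: [365/4, 279/8, 303/4]
after L4 α=1/5: [99, 129/2, 402/5]
after L5 α=1/3: [382/3, 76, 618/5]
after L6 α=2/3: [760/9, 80/3, 396/5]
after L7 α=2/5: [1252/15, 538/5, 2768/25]
rounded: [83, 108, 111]

(1,1) stack=L1,L2,L4,L5,L6,L7; from [0,0,0]:
L1 α=0: [0, 0, 0]
L2 α=1/5: [19/5, 246/5, 241/5]
L4 α=4/7: [2417/35, 2638/35, 3723/35]
L5 α=1/3: [5149/105, 9826/105, 11506/105]
L6 α=1: [36, 196, 75]
L7 α=1/2: [51, 415/2, 231/2]
= [51, 208, 116]

(0,0) stack=L1,L2,L4,L5,L6,L7; from [0,0,0]:
after L1 α=4/7: [276/7, 576/7, 200/7]
after L2 α=6/7: [1284/49, 1038/49, 4106/49]
after L4 α=1/3: [14524/147, 2566/147, 13553/147]
after L5 α=3/8: [41087/294, 3478/147, 68501/588]
after L6 α=1/7: [43537/343, 11072/343, 73597/686]
after L7 α=2/3: [215723/1029, 8264/343, 50143/686]
rounded: [210, 24, 73]

(0,1) stack=L1,L2,L4,L5,L6,L8; from [0,0,0]:
L1 α=2/3: [142/3, 496/3, 328/3]
L2 α=1/4: [94, 529/4, 283/2]
L4 α=1/3: [412/3, 323/2, 461/3]
L5 α=2/3: [478/9, 611/6, 1337/9]
L6 α=1/2: [2053/18, 1853/12, 1294/9]
L8 α=1/5: [4268/45, 1901/15, 1316/9]
= [95, 127, 146]

(1,2) stack=L1,L2,L4,L5,L6,L8; from [0,0,0]:
L1 α=2/3: [314/3, 496/3, 442/3]
L2 α=1/3: [1321/9, 1277/9, 1217/9]
L4 α=2/3: [3409/27, 5237/27, 3125/27]
L5 α=3/4: [7459/108, 3469/54, 8309/108]
L6 α=1/3: [8539/162, 9382/81, 9227/162]
L8 α=2/7: [115271/1134, 9224/81, 97327/1134]
→ [102, 114, 86]


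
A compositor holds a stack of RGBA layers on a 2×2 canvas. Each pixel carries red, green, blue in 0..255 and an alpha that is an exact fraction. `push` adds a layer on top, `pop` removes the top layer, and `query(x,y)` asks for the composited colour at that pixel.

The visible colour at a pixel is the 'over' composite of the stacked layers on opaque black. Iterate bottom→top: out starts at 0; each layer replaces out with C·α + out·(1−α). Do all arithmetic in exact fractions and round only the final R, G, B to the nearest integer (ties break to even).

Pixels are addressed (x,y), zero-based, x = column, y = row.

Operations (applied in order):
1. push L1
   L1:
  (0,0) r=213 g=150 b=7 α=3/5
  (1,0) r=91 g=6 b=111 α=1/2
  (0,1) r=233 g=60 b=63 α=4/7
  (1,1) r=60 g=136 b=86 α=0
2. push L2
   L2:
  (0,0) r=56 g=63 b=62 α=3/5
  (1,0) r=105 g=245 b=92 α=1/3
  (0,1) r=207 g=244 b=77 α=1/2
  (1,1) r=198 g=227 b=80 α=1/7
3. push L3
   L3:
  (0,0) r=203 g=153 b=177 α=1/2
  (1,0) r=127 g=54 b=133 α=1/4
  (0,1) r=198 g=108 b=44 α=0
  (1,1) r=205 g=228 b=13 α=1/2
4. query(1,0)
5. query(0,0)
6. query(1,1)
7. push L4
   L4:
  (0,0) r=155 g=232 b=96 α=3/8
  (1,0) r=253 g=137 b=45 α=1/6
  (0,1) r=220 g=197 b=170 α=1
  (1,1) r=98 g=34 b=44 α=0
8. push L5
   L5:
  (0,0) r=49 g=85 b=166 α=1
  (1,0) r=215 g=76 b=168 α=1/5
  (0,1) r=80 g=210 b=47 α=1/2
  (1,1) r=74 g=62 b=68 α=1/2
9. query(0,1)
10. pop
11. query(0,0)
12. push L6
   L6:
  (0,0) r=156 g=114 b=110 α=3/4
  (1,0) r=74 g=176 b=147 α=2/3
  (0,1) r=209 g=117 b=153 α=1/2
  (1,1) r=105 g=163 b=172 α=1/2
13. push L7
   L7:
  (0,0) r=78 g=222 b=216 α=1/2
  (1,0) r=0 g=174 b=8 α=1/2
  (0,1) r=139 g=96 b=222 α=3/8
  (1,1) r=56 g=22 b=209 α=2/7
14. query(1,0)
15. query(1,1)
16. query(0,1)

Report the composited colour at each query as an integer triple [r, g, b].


at x=1,y=0 over L1,L2,L3:
after L1 α=1/2: [91/2, 3, 111/2]
after L2 α=1/3: [196/3, 251/3, 203/3]
after L3 α=1/4: [323/4, 305/4, 84]
rounded: [81, 76, 84]

at x=0,y=0 over L1,L2,L3:
after L1 α=3/5: [639/5, 90, 21/5]
after L2 α=3/5: [2118/25, 369/5, 972/25]
after L3 α=1/2: [7193/50, 567/5, 5397/50]
= [144, 113, 108]

at x=1,y=1 over L1,L2,L3:
+L1 (α=0) → [0, 0, 0]
+L2 (α=1/7) → [198/7, 227/7, 80/7]
+L3 (α=1/2) → [1633/14, 1823/14, 171/14]
→ [117, 130, 12]

at x=0,y=1 over L1,L2,L3,L4,L5:
after L1 α=4/7: [932/7, 240/7, 36]
after L2 α=1/2: [2381/14, 974/7, 113/2]
after L3 α=0: [2381/14, 974/7, 113/2]
after L4 α=1: [220, 197, 170]
after L5 α=1/2: [150, 407/2, 217/2]
= [150, 204, 108]

query (0,0) [L1,L2,L3,L4] — begin 0,0,0
+L1 (α=3/5) → [639/5, 90, 21/5]
+L2 (α=3/5) → [2118/25, 369/5, 972/25]
+L3 (α=1/2) → [7193/50, 567/5, 5397/50]
+L4 (α=3/8) → [11843/80, 1263/8, 8277/80]
= [148, 158, 103]

(1,0) stack=L1,L2,L3,L4,L6,L7; from [0,0,0]:
L1 α=1/2: [91/2, 3, 111/2]
L2 α=1/3: [196/3, 251/3, 203/3]
L3 α=1/4: [323/4, 305/4, 84]
L4 α=1/6: [2627/24, 691/8, 155/2]
L6 α=2/3: [6179/72, 1169/8, 743/6]
L7 α=1/2: [6179/144, 2561/16, 791/12]
= [43, 160, 66]

(1,1) stack=L1,L2,L3,L4,L6,L7; from [0,0,0]:
+L1 (α=0) → [0, 0, 0]
+L2 (α=1/7) → [198/7, 227/7, 80/7]
+L3 (α=1/2) → [1633/14, 1823/14, 171/14]
+L4 (α=0) → [1633/14, 1823/14, 171/14]
+L6 (α=1/2) → [3103/28, 4105/28, 2579/28]
+L7 (α=2/7) → [18651/196, 21757/196, 24599/196]
rounded: [95, 111, 126]

(0,1) stack=L1,L2,L3,L4,L6,L7; from [0,0,0]:
after L1 α=4/7: [932/7, 240/7, 36]
after L2 α=1/2: [2381/14, 974/7, 113/2]
after L3 α=0: [2381/14, 974/7, 113/2]
after L4 α=1: [220, 197, 170]
after L6 α=1/2: [429/2, 157, 323/2]
after L7 α=3/8: [2979/16, 1073/8, 2947/16]
→ [186, 134, 184]


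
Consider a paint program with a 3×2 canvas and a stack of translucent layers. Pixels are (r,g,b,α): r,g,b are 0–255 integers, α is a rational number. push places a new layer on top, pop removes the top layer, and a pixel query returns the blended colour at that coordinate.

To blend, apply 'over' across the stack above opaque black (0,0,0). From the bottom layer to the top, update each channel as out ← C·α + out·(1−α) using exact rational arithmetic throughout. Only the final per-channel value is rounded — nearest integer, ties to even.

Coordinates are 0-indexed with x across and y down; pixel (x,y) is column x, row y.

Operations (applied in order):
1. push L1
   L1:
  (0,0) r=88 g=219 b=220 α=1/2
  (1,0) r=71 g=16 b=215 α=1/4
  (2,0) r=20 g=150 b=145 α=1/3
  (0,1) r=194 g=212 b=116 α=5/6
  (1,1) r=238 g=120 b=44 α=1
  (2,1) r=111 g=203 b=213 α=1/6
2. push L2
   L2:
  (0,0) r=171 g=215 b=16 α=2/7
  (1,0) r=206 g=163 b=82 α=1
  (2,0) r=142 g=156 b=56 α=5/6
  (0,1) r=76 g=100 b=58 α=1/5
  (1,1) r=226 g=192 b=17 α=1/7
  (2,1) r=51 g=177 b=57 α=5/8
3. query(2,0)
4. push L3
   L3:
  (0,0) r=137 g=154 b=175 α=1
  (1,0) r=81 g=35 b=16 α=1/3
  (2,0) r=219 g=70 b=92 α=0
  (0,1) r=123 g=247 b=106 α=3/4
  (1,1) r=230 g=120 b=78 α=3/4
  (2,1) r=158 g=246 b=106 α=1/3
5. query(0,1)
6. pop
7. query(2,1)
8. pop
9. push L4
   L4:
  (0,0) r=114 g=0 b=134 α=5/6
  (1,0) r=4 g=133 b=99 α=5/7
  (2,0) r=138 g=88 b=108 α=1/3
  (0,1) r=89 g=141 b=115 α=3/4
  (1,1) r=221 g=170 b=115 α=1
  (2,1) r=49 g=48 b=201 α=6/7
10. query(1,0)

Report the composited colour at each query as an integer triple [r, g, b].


(2,0) stack=L1,L2; from [0,0,0]:
+L1 (α=1/3) → [20/3, 50, 145/3]
+L2 (α=5/6) → [1075/9, 415/3, 985/18]
→ [119, 138, 55]

at x=0,y=1 over L1,L2,L3:
+L1 (α=5/6) → [485/3, 530/3, 290/3]
+L2 (α=1/5) → [2168/15, 484/3, 1334/15]
+L3 (α=3/4) → [7703/60, 2707/12, 1526/15]
= [128, 226, 102]

query (2,1) [L1,L2] — begin 0,0,0
after L1 α=1/6: [37/2, 203/6, 71/2]
after L2 α=5/8: [621/16, 1973/16, 783/16]
rounded: [39, 123, 49]

query (1,0) [L1,L4] — begin 0,0,0
after L1 α=1/4: [71/4, 4, 215/4]
after L4 α=5/7: [111/14, 673/7, 1205/14]
→ [8, 96, 86]


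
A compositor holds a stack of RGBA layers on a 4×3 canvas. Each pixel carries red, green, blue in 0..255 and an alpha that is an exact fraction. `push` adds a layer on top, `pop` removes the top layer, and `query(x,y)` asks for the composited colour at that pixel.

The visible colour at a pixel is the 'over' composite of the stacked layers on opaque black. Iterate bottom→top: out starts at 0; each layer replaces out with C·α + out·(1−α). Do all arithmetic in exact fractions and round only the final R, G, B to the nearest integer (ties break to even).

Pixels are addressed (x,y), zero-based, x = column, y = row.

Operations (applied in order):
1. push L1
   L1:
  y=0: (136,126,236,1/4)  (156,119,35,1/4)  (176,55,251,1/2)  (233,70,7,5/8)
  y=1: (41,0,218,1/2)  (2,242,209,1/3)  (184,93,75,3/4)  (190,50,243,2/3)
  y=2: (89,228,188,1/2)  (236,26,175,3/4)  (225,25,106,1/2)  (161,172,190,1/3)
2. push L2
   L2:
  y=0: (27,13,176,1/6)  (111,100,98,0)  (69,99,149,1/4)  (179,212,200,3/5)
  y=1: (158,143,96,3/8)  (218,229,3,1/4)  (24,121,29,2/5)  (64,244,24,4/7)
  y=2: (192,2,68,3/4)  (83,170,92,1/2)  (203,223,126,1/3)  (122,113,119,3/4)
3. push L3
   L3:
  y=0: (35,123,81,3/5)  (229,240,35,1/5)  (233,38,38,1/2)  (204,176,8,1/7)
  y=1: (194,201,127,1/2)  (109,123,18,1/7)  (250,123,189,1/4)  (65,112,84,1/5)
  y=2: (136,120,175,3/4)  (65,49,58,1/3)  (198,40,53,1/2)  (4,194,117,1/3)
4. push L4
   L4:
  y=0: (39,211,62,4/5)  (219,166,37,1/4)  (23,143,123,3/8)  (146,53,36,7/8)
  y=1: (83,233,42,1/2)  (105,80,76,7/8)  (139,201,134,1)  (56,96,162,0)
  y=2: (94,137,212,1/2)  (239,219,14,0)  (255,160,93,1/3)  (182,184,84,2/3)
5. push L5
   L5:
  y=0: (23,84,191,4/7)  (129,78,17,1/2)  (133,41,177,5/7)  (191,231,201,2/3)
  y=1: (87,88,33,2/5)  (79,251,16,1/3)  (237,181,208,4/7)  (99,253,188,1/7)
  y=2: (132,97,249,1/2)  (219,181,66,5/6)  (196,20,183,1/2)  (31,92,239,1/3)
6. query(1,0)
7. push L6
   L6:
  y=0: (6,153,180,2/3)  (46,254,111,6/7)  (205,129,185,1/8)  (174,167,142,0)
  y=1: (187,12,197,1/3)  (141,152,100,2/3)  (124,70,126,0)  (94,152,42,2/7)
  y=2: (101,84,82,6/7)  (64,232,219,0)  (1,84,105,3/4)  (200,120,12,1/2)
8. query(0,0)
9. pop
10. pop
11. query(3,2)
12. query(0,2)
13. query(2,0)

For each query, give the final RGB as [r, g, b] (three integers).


at x=1,y=0 over L1,L2,L3,L4,L5:
after L1 α=1/4: [39, 119/4, 35/4]
after L2 α=0: [39, 119/4, 35/4]
after L3 α=1/5: [77, 359/5, 14]
after L4 α=1/4: [225/2, 1907/20, 79/4]
after L5 α=1/2: [483/4, 3467/40, 147/8]
= [121, 87, 18]

at x=0,y=0 over L1,L2,L3,L4,L5,L6:
after L1 α=1/4: [34, 63/2, 59]
after L2 α=1/6: [197/6, 341/12, 157/2]
after L3 α=3/5: [512/15, 511/6, 80]
after L4 α=4/5: [2852/75, 1115/6, 328/5]
after L5 α=4/7: [736/25, 1787/14, 4804/35]
after L6 α=2/3: [1036/75, 6071/42, 17404/105]
→ [14, 145, 166]

(3,2) stack=L1,L2,L3,L4; from [0,0,0]:
+L1 (α=1/3) → [161/3, 172/3, 190/3]
+L2 (α=3/4) → [1259/12, 1189/12, 1261/12]
+L3 (α=1/3) → [1283/18, 2353/18, 1963/18]
+L4 (α=2/3) → [7835/54, 8977/54, 4987/54]
= [145, 166, 92]

query (0,2) [L1,L2,L3,L4] — begin 0,0,0
+L1 (α=1/2) → [89/2, 114, 94]
+L2 (α=3/4) → [1241/8, 30, 149/2]
+L3 (α=3/4) → [4505/32, 195/2, 1199/8]
+L4 (α=1/2) → [7513/64, 469/4, 2895/16]
→ [117, 117, 181]

at x=2,y=0 over L1,L2,L3,L4:
after L1 α=1/2: [88, 55/2, 251/2]
after L2 α=1/4: [333/4, 363/8, 1051/8]
after L3 α=1/2: [1265/8, 667/16, 1355/16]
after L4 α=3/8: [6877/64, 10199/128, 12679/128]
rounded: [107, 80, 99]
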